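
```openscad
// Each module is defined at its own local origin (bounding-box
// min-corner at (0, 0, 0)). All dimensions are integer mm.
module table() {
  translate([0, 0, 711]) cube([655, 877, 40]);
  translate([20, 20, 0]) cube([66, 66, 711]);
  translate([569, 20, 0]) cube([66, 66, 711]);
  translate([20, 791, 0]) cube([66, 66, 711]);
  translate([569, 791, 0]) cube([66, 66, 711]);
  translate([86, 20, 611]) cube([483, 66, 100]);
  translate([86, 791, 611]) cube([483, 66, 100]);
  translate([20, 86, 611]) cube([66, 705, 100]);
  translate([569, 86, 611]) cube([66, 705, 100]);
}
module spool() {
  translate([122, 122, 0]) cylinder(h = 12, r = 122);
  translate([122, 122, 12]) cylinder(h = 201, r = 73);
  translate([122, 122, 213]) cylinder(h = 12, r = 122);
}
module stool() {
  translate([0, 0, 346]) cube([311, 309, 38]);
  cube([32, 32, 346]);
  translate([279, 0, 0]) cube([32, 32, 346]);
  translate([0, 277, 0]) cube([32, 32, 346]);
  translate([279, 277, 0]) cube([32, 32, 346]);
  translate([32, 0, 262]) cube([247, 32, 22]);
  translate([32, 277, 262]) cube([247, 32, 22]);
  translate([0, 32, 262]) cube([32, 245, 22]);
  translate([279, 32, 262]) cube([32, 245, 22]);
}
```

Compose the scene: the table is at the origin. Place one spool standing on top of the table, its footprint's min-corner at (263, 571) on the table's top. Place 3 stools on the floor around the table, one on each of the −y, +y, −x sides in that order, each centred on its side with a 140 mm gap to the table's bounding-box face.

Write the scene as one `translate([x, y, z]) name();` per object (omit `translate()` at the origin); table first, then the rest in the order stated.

table();
translate([263, 571, 751]) spool();
translate([172, -449, 0]) stool();
translate([172, 1017, 0]) stool();
translate([-451, 284, 0]) stool();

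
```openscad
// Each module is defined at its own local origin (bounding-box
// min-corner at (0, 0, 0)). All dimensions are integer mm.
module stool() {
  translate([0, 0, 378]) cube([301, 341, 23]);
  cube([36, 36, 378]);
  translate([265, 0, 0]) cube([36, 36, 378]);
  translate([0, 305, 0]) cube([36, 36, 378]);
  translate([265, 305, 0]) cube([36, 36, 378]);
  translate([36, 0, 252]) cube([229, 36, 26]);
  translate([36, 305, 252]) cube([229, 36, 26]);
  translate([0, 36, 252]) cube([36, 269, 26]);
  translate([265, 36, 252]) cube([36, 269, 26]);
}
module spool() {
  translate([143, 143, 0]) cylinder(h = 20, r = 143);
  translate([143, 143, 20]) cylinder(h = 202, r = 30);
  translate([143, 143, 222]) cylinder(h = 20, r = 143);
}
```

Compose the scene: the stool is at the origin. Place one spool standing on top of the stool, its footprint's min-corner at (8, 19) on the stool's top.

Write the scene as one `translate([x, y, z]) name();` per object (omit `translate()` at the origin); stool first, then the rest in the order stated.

stool();
translate([8, 19, 401]) spool();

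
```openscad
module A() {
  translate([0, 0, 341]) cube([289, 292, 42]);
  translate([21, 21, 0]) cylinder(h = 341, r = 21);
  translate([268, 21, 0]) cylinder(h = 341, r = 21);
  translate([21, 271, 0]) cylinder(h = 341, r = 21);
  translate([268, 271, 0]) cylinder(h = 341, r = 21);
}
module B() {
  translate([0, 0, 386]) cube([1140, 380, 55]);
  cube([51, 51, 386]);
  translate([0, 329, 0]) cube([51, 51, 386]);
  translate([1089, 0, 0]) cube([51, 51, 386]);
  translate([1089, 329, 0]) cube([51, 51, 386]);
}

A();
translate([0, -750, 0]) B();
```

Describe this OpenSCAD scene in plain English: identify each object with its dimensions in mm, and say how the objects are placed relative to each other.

A is a simple wooden stool: a rectangular seat 289 mm (x) by 292 mm (y), 42 mm thick, top face at z = 383 mm, on four round legs, each 42 mm in diameter. The legs rest on z = 0, each leg's axis is inset half a diameter from the nearest pair of seat edges (so the leg's bounding box is flush with the corner).

B is a bench: a 1140×380 mm seat slab, 55 mm thick, top at z = 441 mm, on four 51×51 mm square legs flush with the seat corners and standing on z = 0.

The bench is on the floor beside the stool on its −y side.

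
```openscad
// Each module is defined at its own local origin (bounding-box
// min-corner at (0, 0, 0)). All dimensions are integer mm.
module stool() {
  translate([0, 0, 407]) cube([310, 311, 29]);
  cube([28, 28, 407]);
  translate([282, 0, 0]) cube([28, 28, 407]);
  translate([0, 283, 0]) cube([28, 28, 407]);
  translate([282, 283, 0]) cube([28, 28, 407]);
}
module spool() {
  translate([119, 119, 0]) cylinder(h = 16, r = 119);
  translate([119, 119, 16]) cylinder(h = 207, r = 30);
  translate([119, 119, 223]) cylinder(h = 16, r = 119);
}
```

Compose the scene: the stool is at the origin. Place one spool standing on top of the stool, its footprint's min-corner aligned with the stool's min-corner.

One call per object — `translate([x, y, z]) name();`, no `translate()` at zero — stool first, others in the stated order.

stool();
translate([0, 0, 436]) spool();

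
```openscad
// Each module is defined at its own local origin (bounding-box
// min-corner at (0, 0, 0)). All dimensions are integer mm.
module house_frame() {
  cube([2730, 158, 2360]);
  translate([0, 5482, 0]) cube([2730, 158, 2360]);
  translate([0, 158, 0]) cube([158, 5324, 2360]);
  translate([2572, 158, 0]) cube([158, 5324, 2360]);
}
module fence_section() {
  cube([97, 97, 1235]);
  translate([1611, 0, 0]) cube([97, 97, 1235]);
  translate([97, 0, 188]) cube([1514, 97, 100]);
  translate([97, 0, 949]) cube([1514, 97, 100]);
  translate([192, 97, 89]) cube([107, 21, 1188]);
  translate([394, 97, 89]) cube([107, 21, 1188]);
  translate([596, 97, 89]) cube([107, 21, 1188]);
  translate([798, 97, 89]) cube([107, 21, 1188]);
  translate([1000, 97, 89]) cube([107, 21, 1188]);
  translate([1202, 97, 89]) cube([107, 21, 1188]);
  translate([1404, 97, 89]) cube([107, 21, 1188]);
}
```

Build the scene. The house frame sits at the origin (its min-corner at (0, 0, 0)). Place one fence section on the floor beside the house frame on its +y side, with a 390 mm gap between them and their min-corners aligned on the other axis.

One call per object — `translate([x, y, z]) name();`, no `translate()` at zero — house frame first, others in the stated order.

house_frame();
translate([0, 6030, 0]) fence_section();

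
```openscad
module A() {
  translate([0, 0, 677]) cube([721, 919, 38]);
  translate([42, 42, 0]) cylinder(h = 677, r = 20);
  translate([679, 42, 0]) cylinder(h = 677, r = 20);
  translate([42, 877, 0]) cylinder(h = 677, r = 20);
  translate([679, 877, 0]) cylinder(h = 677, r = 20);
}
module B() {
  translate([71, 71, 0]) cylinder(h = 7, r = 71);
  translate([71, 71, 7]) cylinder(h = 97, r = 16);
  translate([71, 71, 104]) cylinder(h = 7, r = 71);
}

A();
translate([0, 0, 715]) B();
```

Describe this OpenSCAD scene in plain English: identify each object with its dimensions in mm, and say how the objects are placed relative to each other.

A is a table: top 721 mm (x) × 919 mm (y), 38 mm thick, upper face at z = 715 mm, on four round legs of 40 mm diameter, each leg's bounding box inset 22 mm from the nearest pair of top edges, running from z = 0 to the bottom of the top.

B is a spool: two coaxial disc flanges of radius 71 mm and thickness 7 mm, joined by a core cylinder of radius 16 mm and height 97 mm. The lower flange rests on z = 0 and the three cylinders share a vertical axis.

The spool is on top of the table.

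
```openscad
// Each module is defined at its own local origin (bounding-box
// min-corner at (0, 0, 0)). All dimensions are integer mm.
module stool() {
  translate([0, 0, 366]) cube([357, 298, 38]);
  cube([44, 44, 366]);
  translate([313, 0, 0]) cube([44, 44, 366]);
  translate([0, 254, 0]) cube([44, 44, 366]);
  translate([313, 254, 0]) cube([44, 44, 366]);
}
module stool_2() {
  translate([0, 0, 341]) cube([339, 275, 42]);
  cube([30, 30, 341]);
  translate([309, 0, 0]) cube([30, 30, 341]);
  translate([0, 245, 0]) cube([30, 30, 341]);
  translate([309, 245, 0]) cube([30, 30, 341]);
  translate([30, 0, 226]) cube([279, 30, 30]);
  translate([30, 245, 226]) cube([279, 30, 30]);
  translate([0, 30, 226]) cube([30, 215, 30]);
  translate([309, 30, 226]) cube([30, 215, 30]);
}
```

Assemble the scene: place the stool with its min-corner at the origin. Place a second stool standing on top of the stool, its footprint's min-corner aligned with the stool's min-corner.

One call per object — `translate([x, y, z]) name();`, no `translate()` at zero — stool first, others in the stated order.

stool();
translate([0, 0, 404]) stool_2();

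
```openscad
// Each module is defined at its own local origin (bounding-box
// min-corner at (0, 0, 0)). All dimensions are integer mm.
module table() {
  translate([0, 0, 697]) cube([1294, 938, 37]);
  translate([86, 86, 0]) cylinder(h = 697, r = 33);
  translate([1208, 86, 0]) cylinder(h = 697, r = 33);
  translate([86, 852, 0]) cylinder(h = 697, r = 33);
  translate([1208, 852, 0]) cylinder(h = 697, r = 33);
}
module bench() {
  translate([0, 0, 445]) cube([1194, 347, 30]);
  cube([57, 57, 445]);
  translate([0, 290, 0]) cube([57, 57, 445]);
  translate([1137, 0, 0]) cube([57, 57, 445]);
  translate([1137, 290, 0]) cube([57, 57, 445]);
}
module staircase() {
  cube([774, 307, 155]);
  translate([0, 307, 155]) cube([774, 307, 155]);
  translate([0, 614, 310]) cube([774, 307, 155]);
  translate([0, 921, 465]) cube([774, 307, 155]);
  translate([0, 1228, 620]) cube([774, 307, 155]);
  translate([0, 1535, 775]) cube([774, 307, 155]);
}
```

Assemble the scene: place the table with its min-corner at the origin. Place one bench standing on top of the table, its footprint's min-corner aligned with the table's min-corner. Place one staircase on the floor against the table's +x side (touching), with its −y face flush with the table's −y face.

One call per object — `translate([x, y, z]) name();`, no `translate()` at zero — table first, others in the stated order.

table();
translate([0, 0, 734]) bench();
translate([1294, 0, 0]) staircase();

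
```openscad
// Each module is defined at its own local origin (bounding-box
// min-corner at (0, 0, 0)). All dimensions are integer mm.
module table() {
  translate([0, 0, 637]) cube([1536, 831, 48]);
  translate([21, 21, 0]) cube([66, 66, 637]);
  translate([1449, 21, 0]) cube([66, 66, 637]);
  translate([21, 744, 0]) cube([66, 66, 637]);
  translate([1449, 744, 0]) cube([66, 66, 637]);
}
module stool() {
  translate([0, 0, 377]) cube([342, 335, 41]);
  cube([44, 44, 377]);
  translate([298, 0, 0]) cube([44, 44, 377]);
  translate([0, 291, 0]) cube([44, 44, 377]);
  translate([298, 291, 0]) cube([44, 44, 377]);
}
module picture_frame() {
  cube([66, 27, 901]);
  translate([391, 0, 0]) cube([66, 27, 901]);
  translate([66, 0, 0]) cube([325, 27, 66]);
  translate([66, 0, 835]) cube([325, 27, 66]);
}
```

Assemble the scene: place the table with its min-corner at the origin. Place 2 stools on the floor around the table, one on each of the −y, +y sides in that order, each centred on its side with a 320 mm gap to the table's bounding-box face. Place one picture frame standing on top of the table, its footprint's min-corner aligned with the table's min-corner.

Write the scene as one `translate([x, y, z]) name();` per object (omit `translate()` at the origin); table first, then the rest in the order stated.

table();
translate([597, -655, 0]) stool();
translate([597, 1151, 0]) stool();
translate([0, 0, 685]) picture_frame();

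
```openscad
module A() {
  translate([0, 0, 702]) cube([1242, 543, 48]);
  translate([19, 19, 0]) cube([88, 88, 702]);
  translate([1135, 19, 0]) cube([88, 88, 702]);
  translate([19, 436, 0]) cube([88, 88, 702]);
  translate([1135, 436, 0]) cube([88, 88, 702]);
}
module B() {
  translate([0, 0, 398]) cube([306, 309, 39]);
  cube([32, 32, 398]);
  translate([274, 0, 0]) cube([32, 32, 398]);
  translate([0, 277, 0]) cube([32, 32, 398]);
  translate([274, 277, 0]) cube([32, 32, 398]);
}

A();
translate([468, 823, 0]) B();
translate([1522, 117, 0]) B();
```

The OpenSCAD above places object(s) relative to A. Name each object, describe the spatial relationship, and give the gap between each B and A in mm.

Each stool's nearest face is 280 mm from the table's bounding box.

A is a table. B is a stool. Two stools sit around the table at the +y, +x sides. The gap between each stool and the table is 280 mm.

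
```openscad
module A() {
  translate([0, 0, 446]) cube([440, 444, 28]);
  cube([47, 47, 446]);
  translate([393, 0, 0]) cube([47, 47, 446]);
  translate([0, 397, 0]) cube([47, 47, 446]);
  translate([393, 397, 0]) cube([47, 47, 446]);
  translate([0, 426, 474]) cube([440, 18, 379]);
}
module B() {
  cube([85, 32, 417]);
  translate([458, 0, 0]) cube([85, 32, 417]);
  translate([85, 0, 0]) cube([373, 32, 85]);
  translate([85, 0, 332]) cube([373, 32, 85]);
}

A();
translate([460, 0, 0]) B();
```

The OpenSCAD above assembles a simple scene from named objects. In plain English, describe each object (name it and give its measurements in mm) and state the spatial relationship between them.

A is a chair: 440×444 mm seat, 28 mm thick, top at z = 474 mm, on four 47 mm square corner legs flush with the seat edges. A 18 mm thick backrest slab spans the full seat width, extending 379 mm above the seat top, its back face flush with the seat's +y edge.

B is a picture frame with a 373×247 mm rectangular opening (x by z) and a uniform 85 mm border on every side. Frame depth is 32 mm along y. It is built from two vertical stiles running the full outside height and two horizontal rails spanning the gap between the stiles.

The picture frame is on the floor beside the chair on its +x side.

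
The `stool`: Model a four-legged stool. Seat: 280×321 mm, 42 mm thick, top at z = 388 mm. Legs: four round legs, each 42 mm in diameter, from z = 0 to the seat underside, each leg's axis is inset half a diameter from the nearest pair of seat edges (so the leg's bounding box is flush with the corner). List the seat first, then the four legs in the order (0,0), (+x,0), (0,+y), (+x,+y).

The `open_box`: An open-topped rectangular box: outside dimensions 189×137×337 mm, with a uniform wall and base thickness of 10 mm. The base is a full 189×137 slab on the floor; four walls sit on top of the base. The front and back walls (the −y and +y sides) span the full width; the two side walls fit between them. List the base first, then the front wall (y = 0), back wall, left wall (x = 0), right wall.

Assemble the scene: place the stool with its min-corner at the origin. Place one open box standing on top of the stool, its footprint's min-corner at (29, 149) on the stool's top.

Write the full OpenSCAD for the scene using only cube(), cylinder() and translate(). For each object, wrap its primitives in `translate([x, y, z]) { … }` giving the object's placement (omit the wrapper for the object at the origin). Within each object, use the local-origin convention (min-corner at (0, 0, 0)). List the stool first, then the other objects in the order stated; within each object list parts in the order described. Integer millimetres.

translate([0, 0, 346]) cube([280, 321, 42]);
translate([21, 21, 0]) cylinder(h = 346, r = 21);
translate([259, 21, 0]) cylinder(h = 346, r = 21);
translate([21, 300, 0]) cylinder(h = 346, r = 21);
translate([259, 300, 0]) cylinder(h = 346, r = 21);
translate([29, 149, 388]) {
  cube([189, 137, 10]);
  translate([0, 0, 10]) cube([189, 10, 327]);
  translate([0, 127, 10]) cube([189, 10, 327]);
  translate([0, 10, 10]) cube([10, 117, 327]);
  translate([179, 10, 10]) cube([10, 117, 327]);
}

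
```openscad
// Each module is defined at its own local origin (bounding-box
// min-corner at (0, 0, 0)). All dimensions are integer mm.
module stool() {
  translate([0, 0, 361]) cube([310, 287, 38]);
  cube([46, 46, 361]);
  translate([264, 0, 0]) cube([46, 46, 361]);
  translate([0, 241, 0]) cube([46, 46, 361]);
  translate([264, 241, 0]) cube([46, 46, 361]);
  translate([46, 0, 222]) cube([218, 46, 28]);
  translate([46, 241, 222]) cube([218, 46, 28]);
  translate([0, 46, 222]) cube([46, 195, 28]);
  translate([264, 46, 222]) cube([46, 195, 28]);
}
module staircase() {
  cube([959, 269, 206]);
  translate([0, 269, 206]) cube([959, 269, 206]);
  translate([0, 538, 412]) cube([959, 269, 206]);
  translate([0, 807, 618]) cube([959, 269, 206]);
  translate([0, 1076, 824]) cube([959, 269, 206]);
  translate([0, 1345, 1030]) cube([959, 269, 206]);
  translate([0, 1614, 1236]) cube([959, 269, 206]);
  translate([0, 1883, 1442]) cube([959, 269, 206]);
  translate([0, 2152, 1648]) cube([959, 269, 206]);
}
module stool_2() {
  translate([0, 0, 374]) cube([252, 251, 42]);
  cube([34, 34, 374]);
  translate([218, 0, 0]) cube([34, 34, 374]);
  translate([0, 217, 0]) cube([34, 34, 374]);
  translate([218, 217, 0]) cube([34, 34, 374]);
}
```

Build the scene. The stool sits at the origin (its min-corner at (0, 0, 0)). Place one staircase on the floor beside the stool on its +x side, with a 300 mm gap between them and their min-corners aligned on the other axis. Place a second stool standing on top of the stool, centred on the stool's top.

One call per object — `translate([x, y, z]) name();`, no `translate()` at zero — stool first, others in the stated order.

stool();
translate([610, 0, 0]) staircase();
translate([29, 18, 399]) stool_2();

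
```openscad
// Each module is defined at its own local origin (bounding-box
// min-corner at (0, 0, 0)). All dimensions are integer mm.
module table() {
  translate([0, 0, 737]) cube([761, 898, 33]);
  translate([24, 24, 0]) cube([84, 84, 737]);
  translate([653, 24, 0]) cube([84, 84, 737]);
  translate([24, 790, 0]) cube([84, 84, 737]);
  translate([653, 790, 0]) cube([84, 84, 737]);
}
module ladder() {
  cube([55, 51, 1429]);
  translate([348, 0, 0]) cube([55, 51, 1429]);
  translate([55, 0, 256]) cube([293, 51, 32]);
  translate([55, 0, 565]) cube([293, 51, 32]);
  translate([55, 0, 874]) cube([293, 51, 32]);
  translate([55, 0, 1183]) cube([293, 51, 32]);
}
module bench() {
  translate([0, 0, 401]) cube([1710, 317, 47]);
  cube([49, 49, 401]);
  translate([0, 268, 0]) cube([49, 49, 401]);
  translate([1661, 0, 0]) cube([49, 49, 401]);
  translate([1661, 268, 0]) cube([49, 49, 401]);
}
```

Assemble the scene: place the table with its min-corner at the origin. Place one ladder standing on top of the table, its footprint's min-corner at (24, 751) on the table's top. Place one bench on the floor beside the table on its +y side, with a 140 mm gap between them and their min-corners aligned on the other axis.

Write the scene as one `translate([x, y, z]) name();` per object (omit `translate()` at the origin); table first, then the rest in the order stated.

table();
translate([24, 751, 770]) ladder();
translate([0, 1038, 0]) bench();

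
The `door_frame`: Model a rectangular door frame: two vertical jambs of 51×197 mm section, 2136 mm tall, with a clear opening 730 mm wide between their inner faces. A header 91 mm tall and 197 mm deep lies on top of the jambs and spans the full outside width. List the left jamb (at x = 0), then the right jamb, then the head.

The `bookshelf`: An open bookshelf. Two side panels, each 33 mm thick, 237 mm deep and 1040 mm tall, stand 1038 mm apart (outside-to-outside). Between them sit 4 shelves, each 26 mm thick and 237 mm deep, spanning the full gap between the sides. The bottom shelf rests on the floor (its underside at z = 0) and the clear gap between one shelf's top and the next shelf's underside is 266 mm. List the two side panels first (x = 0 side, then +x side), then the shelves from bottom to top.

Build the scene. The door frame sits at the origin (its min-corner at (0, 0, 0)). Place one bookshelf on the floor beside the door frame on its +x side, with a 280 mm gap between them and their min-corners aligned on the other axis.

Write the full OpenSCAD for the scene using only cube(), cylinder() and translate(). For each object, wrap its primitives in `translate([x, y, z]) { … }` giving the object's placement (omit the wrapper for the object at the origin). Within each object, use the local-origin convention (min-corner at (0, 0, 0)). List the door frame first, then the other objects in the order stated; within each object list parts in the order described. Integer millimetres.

cube([51, 197, 2136]);
translate([781, 0, 0]) cube([51, 197, 2136]);
translate([0, 0, 2136]) cube([832, 197, 91]);
translate([1112, 0, 0]) {
  cube([33, 237, 1040]);
  translate([1005, 0, 0]) cube([33, 237, 1040]);
  translate([33, 0, 0]) cube([972, 237, 26]);
  translate([33, 0, 292]) cube([972, 237, 26]);
  translate([33, 0, 584]) cube([972, 237, 26]);
  translate([33, 0, 876]) cube([972, 237, 26]);
}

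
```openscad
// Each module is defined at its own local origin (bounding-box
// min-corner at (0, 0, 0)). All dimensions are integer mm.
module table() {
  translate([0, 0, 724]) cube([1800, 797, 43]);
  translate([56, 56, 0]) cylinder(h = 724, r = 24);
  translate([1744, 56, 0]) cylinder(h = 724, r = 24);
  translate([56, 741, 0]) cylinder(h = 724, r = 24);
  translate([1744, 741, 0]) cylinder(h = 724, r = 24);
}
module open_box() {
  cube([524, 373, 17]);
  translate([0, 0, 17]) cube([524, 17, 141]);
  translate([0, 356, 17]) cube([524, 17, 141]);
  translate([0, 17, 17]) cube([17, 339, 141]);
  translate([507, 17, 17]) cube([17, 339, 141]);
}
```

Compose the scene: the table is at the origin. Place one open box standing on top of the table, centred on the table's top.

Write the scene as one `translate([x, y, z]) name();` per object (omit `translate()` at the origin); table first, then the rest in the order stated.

table();
translate([638, 212, 767]) open_box();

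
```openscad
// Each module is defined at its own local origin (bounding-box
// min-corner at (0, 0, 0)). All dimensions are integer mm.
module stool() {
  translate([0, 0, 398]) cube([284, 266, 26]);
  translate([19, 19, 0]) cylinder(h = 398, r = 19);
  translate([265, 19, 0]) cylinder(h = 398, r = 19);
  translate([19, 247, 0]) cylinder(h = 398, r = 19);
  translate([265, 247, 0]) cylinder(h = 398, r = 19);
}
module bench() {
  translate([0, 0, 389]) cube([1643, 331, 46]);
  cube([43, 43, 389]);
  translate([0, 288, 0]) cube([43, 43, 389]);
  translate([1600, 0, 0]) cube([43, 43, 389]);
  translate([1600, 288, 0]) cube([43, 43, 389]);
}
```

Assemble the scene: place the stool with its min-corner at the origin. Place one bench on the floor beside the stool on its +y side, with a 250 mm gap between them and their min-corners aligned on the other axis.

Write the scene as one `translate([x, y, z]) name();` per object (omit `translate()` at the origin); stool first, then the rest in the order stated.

stool();
translate([0, 516, 0]) bench();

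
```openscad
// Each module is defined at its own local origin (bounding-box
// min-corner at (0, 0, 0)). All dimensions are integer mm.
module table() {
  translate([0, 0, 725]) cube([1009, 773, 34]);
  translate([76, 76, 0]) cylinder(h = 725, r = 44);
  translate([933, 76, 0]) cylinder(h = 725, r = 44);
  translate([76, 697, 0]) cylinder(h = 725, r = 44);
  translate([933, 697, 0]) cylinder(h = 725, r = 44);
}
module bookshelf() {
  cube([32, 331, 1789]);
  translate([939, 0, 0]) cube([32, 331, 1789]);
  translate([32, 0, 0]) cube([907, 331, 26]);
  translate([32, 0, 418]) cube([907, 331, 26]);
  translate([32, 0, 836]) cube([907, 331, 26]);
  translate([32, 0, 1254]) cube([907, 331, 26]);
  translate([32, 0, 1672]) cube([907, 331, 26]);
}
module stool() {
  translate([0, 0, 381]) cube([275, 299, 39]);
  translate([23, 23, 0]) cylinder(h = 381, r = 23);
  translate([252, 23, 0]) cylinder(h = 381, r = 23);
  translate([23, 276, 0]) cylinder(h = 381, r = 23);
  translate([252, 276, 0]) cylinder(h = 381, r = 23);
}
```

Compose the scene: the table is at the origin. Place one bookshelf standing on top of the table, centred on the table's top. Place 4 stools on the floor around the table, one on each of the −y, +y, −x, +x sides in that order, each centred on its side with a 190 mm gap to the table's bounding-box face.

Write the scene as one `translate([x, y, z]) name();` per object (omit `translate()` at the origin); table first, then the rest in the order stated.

table();
translate([19, 221, 759]) bookshelf();
translate([367, -489, 0]) stool();
translate([367, 963, 0]) stool();
translate([-465, 237, 0]) stool();
translate([1199, 237, 0]) stool();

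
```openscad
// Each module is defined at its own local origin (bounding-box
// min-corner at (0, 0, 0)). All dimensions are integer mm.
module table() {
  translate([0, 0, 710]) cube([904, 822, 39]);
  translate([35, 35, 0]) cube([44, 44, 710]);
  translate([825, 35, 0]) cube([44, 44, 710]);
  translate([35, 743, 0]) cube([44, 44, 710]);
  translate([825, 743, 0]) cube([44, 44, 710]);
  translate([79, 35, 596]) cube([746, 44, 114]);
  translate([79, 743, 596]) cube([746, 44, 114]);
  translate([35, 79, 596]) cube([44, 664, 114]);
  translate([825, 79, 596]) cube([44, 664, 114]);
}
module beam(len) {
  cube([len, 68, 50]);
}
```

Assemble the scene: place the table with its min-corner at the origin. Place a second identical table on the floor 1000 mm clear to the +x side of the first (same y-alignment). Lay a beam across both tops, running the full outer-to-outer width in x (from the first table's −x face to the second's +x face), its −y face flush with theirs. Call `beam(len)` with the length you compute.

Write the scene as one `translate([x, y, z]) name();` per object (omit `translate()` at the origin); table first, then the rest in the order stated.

table();
translate([1904, 0, 0]) table();
translate([0, 0, 749]) beam(2808);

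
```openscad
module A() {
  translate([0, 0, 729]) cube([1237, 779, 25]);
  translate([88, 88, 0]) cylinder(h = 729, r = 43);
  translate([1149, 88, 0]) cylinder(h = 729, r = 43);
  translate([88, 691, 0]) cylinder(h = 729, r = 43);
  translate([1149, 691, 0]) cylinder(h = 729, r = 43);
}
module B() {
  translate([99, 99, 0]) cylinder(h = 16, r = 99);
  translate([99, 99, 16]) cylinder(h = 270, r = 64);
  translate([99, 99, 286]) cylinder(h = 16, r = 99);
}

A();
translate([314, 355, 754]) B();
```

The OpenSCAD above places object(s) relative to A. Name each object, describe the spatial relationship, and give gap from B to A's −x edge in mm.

The spool's min-x is at 314; the table's min-x is 0; gap = 314 mm.

A is a table. B is a spool. The spool is on top of the table. The gap from the spool to the table's −x edge is 314 mm.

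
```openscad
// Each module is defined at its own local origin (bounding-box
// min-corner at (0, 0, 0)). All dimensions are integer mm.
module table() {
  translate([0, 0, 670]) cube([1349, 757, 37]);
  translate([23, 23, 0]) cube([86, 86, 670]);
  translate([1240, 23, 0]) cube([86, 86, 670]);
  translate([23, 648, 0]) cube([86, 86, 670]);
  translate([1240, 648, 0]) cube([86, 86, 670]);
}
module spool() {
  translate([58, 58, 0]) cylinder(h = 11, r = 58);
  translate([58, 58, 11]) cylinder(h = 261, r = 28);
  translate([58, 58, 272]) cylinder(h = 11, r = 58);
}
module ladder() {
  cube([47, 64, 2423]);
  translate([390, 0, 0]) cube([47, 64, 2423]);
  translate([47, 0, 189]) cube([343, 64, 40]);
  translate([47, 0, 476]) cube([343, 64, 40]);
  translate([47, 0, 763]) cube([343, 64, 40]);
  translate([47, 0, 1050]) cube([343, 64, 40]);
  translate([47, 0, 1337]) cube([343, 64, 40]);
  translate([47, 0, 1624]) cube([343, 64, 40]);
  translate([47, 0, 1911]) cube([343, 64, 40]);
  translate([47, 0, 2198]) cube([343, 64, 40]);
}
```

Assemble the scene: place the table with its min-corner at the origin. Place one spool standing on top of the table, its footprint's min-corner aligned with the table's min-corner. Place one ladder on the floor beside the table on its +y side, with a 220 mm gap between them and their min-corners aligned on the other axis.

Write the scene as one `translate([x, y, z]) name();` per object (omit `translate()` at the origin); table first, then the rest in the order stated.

table();
translate([0, 0, 707]) spool();
translate([0, 977, 0]) ladder();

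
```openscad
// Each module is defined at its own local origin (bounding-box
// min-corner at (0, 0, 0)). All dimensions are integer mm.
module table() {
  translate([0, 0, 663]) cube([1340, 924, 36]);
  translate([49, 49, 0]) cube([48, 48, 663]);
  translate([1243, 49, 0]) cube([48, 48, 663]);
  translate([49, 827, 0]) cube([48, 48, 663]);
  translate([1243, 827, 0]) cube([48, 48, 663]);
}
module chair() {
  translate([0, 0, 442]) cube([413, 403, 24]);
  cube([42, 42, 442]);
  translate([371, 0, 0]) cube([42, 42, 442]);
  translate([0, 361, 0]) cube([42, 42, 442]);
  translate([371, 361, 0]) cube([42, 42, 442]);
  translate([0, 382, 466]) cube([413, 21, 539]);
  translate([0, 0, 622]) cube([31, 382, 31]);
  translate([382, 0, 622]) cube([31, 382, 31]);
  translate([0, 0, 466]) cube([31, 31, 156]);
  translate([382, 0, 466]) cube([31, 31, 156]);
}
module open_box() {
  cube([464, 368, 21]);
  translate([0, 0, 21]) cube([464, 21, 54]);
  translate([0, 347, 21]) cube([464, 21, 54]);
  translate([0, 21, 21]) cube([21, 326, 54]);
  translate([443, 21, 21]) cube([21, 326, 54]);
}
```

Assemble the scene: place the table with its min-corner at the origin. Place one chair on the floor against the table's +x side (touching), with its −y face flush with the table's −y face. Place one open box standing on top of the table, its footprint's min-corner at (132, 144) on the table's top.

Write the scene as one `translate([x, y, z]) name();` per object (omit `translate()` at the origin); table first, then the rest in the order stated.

table();
translate([1340, 0, 0]) chair();
translate([132, 144, 699]) open_box();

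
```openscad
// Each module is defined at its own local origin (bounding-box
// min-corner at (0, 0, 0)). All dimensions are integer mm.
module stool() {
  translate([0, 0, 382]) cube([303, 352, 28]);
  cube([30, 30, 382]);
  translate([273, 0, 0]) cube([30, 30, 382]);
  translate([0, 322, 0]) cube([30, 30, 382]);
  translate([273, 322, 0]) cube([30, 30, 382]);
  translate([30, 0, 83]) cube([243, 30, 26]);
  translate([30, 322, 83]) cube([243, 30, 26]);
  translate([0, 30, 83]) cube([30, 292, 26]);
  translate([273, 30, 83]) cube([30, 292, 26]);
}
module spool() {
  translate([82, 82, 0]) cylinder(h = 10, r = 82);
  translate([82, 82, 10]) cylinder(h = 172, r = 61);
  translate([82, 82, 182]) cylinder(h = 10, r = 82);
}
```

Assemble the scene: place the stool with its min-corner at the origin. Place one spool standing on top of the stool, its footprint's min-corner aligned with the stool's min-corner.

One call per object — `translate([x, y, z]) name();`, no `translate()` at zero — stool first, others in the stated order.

stool();
translate([0, 0, 410]) spool();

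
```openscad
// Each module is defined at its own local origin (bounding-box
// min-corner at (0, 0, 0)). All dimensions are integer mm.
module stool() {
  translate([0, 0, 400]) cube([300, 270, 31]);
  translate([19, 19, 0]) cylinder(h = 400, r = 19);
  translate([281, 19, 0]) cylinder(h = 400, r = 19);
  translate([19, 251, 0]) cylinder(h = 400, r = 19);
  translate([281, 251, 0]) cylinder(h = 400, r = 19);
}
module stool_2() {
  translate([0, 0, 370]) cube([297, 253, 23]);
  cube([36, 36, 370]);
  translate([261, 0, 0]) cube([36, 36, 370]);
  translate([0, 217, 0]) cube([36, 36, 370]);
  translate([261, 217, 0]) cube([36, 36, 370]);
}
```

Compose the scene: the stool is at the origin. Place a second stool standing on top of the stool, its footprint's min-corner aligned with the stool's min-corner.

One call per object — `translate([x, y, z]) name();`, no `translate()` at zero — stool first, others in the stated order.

stool();
translate([0, 0, 431]) stool_2();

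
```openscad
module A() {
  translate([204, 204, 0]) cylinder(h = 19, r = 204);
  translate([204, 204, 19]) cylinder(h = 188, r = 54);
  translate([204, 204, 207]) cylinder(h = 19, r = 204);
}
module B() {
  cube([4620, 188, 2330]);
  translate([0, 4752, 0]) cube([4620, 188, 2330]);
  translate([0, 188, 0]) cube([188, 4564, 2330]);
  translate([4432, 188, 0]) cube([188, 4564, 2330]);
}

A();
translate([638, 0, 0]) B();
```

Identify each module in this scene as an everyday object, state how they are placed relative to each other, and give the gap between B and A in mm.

The house frame's nearest face is 230 mm from the spool's +x face.

A is a spool. B is a house frame. The house frame is on the floor beside the spool on its +x side. The gap between the house frame and the spool is 230 mm.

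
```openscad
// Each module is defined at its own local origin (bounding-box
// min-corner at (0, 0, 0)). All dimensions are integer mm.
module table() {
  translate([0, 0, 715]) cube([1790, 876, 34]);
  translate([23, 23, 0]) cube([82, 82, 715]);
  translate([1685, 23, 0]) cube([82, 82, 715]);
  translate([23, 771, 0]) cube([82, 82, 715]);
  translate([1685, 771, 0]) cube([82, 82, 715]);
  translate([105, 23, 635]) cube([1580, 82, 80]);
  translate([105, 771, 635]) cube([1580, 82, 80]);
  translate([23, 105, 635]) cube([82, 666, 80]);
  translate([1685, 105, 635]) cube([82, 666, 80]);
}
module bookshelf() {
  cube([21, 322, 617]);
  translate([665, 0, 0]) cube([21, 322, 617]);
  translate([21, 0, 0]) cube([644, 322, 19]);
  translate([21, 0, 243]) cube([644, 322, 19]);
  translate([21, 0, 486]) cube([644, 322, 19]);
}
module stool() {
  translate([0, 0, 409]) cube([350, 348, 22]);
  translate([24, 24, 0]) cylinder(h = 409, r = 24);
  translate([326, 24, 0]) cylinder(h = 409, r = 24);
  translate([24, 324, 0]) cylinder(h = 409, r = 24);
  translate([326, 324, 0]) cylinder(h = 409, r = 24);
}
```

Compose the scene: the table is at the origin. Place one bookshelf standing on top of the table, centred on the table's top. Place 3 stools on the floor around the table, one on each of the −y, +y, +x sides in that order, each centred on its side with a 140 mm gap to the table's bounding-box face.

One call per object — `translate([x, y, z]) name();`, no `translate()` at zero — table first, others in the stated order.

table();
translate([552, 277, 749]) bookshelf();
translate([720, -488, 0]) stool();
translate([720, 1016, 0]) stool();
translate([1930, 264, 0]) stool();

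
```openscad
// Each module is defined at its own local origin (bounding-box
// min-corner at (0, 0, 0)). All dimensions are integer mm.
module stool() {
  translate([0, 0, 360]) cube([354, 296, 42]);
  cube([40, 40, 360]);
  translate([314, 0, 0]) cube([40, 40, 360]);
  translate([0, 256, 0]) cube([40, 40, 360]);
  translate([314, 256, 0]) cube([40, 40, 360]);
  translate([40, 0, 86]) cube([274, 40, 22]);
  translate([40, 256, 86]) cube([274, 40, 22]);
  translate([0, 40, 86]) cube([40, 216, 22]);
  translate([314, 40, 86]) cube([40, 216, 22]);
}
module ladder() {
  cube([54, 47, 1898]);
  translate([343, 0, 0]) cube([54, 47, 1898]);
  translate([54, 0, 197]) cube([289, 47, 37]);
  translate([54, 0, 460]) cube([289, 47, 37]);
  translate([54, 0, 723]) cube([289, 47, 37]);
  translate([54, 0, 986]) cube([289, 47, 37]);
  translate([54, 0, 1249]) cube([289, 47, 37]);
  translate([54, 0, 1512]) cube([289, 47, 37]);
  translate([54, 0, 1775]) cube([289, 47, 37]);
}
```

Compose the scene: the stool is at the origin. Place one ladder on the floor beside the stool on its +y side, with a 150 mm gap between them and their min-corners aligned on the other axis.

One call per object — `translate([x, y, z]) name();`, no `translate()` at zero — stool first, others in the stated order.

stool();
translate([0, 446, 0]) ladder();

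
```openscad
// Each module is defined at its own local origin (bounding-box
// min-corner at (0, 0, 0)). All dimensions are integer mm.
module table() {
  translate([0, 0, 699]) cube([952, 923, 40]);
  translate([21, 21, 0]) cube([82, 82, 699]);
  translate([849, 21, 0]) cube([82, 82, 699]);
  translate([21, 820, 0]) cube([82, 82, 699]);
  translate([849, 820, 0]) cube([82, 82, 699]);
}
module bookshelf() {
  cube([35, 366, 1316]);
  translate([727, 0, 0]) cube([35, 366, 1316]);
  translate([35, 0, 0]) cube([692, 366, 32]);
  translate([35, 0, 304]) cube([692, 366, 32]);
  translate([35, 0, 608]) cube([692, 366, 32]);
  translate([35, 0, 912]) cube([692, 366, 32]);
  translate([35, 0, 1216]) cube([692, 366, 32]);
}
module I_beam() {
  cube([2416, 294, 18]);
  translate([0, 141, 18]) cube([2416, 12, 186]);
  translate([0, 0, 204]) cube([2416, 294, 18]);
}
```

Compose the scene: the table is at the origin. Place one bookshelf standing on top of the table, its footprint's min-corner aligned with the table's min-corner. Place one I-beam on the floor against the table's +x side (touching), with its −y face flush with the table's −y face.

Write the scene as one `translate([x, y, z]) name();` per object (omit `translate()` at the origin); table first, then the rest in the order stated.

table();
translate([0, 0, 739]) bookshelf();
translate([952, 0, 0]) I_beam();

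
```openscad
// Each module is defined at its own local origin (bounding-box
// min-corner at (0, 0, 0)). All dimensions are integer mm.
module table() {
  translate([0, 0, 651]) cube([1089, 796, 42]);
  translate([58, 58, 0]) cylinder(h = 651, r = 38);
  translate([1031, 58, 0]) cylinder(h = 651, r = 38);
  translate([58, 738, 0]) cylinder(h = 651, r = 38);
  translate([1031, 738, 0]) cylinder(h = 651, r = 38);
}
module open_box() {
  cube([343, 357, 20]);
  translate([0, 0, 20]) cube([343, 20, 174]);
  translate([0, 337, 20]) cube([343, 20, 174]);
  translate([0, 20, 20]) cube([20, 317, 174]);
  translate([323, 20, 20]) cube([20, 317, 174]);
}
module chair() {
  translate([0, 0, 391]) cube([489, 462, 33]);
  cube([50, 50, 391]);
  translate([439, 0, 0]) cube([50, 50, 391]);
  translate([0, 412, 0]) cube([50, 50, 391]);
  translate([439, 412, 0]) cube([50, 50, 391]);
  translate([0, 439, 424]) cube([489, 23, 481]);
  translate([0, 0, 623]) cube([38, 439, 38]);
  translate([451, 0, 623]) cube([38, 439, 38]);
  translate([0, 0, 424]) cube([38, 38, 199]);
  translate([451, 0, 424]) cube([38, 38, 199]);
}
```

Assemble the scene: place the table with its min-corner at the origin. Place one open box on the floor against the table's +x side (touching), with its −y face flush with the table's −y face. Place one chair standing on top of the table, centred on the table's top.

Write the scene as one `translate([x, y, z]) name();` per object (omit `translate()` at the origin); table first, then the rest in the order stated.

table();
translate([1089, 0, 0]) open_box();
translate([300, 167, 693]) chair();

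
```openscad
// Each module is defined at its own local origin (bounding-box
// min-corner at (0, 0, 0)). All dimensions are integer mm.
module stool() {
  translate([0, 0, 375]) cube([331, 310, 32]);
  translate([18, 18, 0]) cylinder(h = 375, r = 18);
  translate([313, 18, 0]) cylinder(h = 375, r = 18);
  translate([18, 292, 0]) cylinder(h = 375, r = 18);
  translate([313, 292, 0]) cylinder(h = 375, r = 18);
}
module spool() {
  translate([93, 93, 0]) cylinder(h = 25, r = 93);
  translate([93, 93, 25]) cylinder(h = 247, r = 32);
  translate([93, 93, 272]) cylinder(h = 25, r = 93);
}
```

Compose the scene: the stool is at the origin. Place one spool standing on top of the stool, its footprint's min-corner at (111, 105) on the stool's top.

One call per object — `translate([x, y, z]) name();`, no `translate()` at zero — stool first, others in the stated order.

stool();
translate([111, 105, 407]) spool();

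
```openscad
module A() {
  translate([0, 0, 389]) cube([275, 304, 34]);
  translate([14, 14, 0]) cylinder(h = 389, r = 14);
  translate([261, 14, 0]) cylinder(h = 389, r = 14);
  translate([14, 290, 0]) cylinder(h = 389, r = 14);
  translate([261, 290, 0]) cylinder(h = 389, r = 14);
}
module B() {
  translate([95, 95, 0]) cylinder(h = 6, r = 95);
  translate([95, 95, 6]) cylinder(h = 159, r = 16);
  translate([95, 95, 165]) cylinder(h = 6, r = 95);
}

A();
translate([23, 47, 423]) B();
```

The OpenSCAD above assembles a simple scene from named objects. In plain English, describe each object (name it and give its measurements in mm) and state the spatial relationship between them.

A is a four-legged stool. The seat is 275×304 mm, 34 mm thick, top at z = 423 mm. It stands on four round legs, each 28 mm in diameter, from z = 0 to the seat underside, each leg's axis is inset half a diameter from the nearest pair of seat edges (so the leg's bounding box is flush with the corner).

B is a spool: two coaxial disc flanges of radius 95 mm and thickness 6 mm, joined by a core cylinder of radius 16 mm and height 159 mm. The lower flange rests on z = 0 and the three cylinders share a vertical axis.

The spool is on top of the stool.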